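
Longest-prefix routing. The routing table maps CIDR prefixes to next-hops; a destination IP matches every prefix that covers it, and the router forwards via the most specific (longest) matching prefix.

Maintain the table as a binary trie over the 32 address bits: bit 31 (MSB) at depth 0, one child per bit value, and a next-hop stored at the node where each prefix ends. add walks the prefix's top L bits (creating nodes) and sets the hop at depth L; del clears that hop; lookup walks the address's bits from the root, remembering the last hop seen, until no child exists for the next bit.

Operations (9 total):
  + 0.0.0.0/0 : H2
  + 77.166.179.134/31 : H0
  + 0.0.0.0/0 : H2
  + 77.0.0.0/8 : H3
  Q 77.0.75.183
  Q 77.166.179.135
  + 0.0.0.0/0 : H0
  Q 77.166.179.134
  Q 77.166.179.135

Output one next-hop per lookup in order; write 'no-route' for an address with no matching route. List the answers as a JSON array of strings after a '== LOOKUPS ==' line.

Process each operation:
  add 0.0.0.0/0 -> H2 at depth 0
  add 77.166.179.134/31 -> H0 at depth 31
  add 0.0.0.0/0 -> H2 at depth 0
  add 77.0.0.0/8 -> H3 at depth 8
  lookup 77.0.75.183: bits 01001101 walk d0:H2→d1:-→d2:-→d3:-→d4:-→d5:-→d6:-→d7:-→d8:H3 -> H3
  lookup 77.166.179.135: bits 0100110110100110101100111000011 walk d0:H2→d1:-→d2:-→d3:-→d4:-→d5:-→d6:-→d7:-→d8:H3→d9:-→d10:-→d11:-→d12:-→d13:-→d14:-→d15:-→d16:-→d17:-→d18:-→d19:-→d20:-→d21:-→d22:-→d23:-→d24:-→d25:-→d26:-→d27:-→d28:-→d29:-→d30:-→d31:H0 -> H0
  add 0.0.0.0/0 -> H0 at depth 0
  lookup 77.166.179.134: bits 0100110110100110101100111000011 walk d0:H0→d1:-→d2:-→d3:-→d4:-→d5:-→d6:-→d7:-→d8:H3→d9:-→d10:-→d11:-→d12:-→d13:-→d14:-→d15:-→d16:-→d17:-→d18:-→d19:-→d20:-→d21:-→d22:-→d23:-→d24:-→d25:-→d26:-→d27:-→d28:-→d29:-→d30:-→d31:H0 -> H0
  lookup 77.166.179.135: bits 0100110110100110101100111000011 walk d0:H0→d1:-→d2:-→d3:-→d4:-→d5:-→d6:-→d7:-→d8:H3→d9:-→d10:-→d11:-→d12:-→d13:-→d14:-→d15:-→d16:-→d17:-→d18:-→d19:-→d20:-→d21:-→d22:-→d23:-→d24:-→d25:-→d26:-→d27:-→d28:-→d29:-→d30:-→d31:H0 -> H0

== LOOKUPS ==
["H3","H0","H0","H0"]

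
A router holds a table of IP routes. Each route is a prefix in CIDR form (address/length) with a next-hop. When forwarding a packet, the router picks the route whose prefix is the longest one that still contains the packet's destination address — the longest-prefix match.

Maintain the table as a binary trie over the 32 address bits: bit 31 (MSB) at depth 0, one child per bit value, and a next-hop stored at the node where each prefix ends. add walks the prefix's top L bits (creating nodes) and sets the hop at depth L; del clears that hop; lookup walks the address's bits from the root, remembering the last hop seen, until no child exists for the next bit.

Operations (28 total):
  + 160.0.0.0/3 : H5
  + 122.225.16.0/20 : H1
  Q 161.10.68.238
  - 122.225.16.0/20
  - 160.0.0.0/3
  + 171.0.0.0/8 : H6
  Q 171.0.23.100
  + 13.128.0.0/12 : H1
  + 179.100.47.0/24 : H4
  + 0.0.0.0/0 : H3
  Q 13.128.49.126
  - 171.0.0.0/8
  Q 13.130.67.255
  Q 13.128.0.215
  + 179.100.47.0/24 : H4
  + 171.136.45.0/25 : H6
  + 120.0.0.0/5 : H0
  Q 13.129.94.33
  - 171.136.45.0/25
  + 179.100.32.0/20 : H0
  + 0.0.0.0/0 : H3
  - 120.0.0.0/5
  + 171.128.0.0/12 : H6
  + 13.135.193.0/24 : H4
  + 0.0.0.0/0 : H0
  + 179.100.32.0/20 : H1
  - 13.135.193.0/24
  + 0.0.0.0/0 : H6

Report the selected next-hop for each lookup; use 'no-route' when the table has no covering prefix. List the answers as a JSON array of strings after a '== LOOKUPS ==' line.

Apply in order:
  + 160.0.0.0/3 (H5) depth=3
  + 122.225.16.0/20 (H1) depth=20
  Q 161.10.68.238: descend 101 ; hops seen [H5] ; pick H5
  - 122.225.16.0/20 clear@20
  - 160.0.0.0/3 clear@3
  + 171.0.0.0/8 (H6) depth=8
  Q 171.0.23.100: descend 10101011 ; hops seen [H6] ; pick H6
  + 13.128.0.0/12 (H1) depth=12
  + 179.100.47.0/24 (H4) depth=24
  + 0.0.0.0/0 (H3) depth=0
  Q 13.128.49.126: descend 000011011000 ; hops seen [H3,H1] ; pick H1
  - 171.0.0.0/8 clear@8
  Q 13.130.67.255: descend 000011011000 ; hops seen [H3,H1] ; pick H1
  Q 13.128.0.215: descend 000011011000 ; hops seen [H3,H1] ; pick H1
  + 179.100.47.0/24 (H4) depth=24
  + 171.136.45.0/25 (H6) depth=25
  + 120.0.0.0/5 (H0) depth=5
  Q 13.129.94.33: descend 000011011000 ; hops seen [H3,H1] ; pick H1
  - 171.136.45.0/25 clear@25
  + 179.100.32.0/20 (H0) depth=20
  + 0.0.0.0/0 (H3) depth=0
  - 120.0.0.0/5 clear@5
  + 171.128.0.0/12 (H6) depth=12
  + 13.135.193.0/24 (H4) depth=24
  + 0.0.0.0/0 (H0) depth=0
  + 179.100.32.0/20 (H1) depth=20
  - 13.135.193.0/24 clear@24
  + 0.0.0.0/0 (H6) depth=0

== LOOKUPS ==
["H5","H6","H1","H1","H1","H1"]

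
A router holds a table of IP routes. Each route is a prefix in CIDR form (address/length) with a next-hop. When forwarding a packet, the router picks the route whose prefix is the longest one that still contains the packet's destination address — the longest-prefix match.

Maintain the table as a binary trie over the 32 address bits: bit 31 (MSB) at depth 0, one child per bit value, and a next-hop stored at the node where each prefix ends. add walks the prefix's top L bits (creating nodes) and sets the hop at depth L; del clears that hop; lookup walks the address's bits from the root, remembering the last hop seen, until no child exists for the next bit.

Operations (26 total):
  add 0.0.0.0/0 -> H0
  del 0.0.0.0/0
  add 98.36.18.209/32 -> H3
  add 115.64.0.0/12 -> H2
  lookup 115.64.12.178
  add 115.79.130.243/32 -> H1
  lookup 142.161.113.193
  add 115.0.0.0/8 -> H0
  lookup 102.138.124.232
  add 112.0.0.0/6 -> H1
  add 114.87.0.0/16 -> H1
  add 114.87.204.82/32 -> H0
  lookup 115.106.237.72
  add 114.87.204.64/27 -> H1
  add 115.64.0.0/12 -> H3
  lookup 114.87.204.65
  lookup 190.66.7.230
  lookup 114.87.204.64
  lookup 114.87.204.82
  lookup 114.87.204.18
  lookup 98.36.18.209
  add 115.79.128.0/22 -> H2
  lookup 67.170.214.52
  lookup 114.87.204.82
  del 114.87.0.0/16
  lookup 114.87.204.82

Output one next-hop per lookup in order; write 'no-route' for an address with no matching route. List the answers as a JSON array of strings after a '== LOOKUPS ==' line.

Trace:
  add 0.0.0.0/0 -> H0 at depth 0
  - 0.0.0.0/0 clear@0
  add 98.36.18.209/32 -> H3 at depth 32
  add 115.64.0.0/12 -> H2 at depth 12
  Q 115.64.12.178: descend 011100110100 ; hops seen [H2] ; pick H2
  add 115.79.130.243/32 -> H1 at depth 32
  Q 142.161.113.193: descend ε ; hops seen [∅] ; pick no-route
  add 115.0.0.0/8 -> H0 at depth 8
  Q 102.138.124.232: descend 01100 ; hops seen [∅] ; pick no-route
  add 112.0.0.0/6 -> H1 at depth 6
  add 114.87.0.0/16 -> H1 at depth 16
  add 114.87.204.82/32 -> H0 at depth 32
  Q 115.106.237.72: descend 0111001101 ; hops seen [H1,H0] ; pick H0
  add 114.87.204.64/27 -> H1 at depth 27
  add 115.64.0.0/12 -> H3 at depth 12
  Q 114.87.204.65: descend 011100100101011111001100010 ; hops seen [H1,H1,H1] ; pick H1
  Q 190.66.7.230: descend ε ; hops seen [∅] ; pick no-route
  Q 114.87.204.64: descend 011100100101011111001100010 ; hops seen [H1,H1,H1] ; pick H1
  Q 114.87.204.82: descend 01110010010101111100110001010010 ; hops seen [H1,H1,H1,H0] ; pick H0
  Q 114.87.204.18: descend 0111001001010111110011000 ; hops seen [H1,H1] ; pick H1
  Q 98.36.18.209: descend 01100010001001000001001011010001 ; hops seen [H3] ; pick H3
  add 115.79.128.0/22 -> H2 at depth 22
  Q 67.170.214.52: descend 01 ; hops seen [∅] ; pick no-route
  Q 114.87.204.82: descend 01110010010101111100110001010010 ; hops seen [H1,H1,H1,H0] ; pick H0
  - 114.87.0.0/16 clear@16
  Q 114.87.204.82: descend 01110010010101111100110001010010 ; hops seen [H1,H1,H0] ; pick H0

== LOOKUPS ==
["H2","no-route","no-route","H0","H1","no-route","H1","H0","H1","H3","no-route","H0","H0"]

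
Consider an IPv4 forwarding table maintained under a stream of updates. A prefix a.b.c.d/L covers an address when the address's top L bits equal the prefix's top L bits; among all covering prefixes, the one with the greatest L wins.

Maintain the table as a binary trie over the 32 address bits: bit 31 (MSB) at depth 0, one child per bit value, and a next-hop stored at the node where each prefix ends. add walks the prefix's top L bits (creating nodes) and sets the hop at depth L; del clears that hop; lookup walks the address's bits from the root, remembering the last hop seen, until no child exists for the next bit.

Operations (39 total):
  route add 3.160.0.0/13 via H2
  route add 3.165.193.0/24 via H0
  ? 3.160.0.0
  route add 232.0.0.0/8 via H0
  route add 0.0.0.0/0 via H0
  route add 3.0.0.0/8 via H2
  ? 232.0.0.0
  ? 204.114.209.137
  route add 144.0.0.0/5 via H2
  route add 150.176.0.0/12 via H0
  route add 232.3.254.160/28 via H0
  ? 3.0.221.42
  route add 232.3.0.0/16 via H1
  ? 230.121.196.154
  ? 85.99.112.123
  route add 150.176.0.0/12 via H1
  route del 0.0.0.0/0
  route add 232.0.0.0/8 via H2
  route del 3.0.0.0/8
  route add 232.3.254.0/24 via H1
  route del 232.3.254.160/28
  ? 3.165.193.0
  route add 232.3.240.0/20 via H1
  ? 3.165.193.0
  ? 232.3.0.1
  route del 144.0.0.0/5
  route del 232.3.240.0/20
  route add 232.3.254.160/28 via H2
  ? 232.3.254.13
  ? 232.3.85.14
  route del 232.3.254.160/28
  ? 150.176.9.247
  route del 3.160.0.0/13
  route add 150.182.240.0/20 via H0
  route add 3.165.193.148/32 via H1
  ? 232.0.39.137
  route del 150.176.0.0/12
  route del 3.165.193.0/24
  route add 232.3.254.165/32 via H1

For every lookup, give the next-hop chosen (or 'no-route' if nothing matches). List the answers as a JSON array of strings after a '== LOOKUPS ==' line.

Trace:
  add 3.160.0.0/13 -> H2 at depth 13
  add 3.165.193.0/24 -> H0 at depth 24
  lookup 3.160.0.0: bits 0000001110100 walk d0:-→d1:-→d2:-→d3:-→d4:-→d5:-→d6:-→d7:-→d8:-→d9:-→d10:-→d11:-→d12:-→d13:H2 -> H2
  add 232.0.0.0/8 -> H0 at depth 8
  add 0.0.0.0/0 -> H0 at depth 0
  add 3.0.0.0/8 -> H2 at depth 8
  lookup 232.0.0.0: bits 11101000 walk d0:H0→d1:-→d2:-→d3:-→d4:-→d5:-→d6:-→d7:-→d8:H0 -> H0
  lookup 204.114.209.137: bits 11 walk d0:H0→d1:-→d2:- -> H0
  add 144.0.0.0/5 -> H2 at depth 5
  add 150.176.0.0/12 -> H0 at depth 12
  add 232.3.254.160/28 -> H0 at depth 28
  lookup 3.0.221.42: bits 00000011 walk d0:H0→d1:-→d2:-→d3:-→d4:-→d5:-→d6:-→d7:-→d8:H2 -> H2
  add 232.3.0.0/16 -> H1 at depth 16
  lookup 230.121.196.154: bits 1110 walk d0:H0→d1:-→d2:-→d3:-→d4:- -> H0
  lookup 85.99.112.123: bits 0 walk d0:H0→d1:- -> H0
  add 150.176.0.0/12 -> H1 at depth 12
  - 0.0.0.0/0 clear@0
  add 232.0.0.0/8 -> H2 at depth 8
  - 3.0.0.0/8 clear@8
  add 232.3.254.0/24 -> H1 at depth 24
  - 232.3.254.160/28 clear@28
  lookup 3.165.193.0: bits 000000111010010111000001 walk d0:-→d1:-→d2:-→d3:-→d4:-→d5:-→d6:-→d7:-→d8:-→d9:-→d10:-→d11:-→d12:-→d13:H2→d14:-→d15:-→d16:-→d17:-→d18:-→d19:-→d20:-→d21:-→d22:-→d23:-→d24:H0 -> H0
  add 232.3.240.0/20 -> H1 at depth 20
  lookup 3.165.193.0: bits 000000111010010111000001 walk d0:-→d1:-→d2:-→d3:-→d4:-→d5:-→d6:-→d7:-→d8:-→d9:-→d10:-→d11:-→d12:-→d13:H2→d14:-→d15:-→d16:-→d17:-→d18:-→d19:-→d20:-→d21:-→d22:-→d23:-→d24:H0 -> H0
  lookup 232.3.0.1: bits 1110100000000011 walk d0:-→d1:-→d2:-→d3:-→d4:-→d5:-→d6:-→d7:-→d8:H2→d9:-→d10:-→d11:-→d12:-→d13:-→d14:-→d15:-→d16:H1 -> H1
  - 144.0.0.0/5 clear@5
  - 232.3.240.0/20 clear@20
  add 232.3.254.160/28 -> H2 at depth 28
  lookup 232.3.254.13: bits 111010000000001111111110 walk d0:-→d1:-→d2:-→d3:-→d4:-→d5:-→d6:-→d7:-→d8:H2→d9:-→d10:-→d11:-→d12:-→d13:-→d14:-→d15:-→d16:H1→d17:-→d18:-→d19:-→d20:-→d21:-→d22:-→d23:-→d24:H1 -> H1
  lookup 232.3.85.14: bits 1110100000000011 walk d0:-→d1:-→d2:-→d3:-→d4:-→d5:-→d6:-→d7:-→d8:H2→d9:-→d10:-→d11:-→d12:-→d13:-→d14:-→d15:-→d16:H1 -> H1
  - 232.3.254.160/28 clear@28
  lookup 150.176.9.247: bits 100101101011 walk d0:-→d1:-→d2:-→d3:-→d4:-→d5:-→d6:-→d7:-→d8:-→d9:-→d10:-→d11:-→d12:H1 -> H1
  - 3.160.0.0/13 clear@13
  add 150.182.240.0/20 -> H0 at depth 20
  add 3.165.193.148/32 -> H1 at depth 32
  lookup 232.0.39.137: bits 11101000000000 walk d0:-→d1:-→d2:-→d3:-→d4:-→d5:-→d6:-→d7:-→d8:H2→d9:-→d10:-→d11:-→d12:-→d13:-→d14:- -> H2
  - 150.176.0.0/12 clear@12
  - 3.165.193.0/24 clear@24
  add 232.3.254.165/32 -> H1 at depth 32

== LOOKUPS ==
["H2","H0","H0","H2","H0","H0","H0","H0","H1","H1","H1","H1","H2"]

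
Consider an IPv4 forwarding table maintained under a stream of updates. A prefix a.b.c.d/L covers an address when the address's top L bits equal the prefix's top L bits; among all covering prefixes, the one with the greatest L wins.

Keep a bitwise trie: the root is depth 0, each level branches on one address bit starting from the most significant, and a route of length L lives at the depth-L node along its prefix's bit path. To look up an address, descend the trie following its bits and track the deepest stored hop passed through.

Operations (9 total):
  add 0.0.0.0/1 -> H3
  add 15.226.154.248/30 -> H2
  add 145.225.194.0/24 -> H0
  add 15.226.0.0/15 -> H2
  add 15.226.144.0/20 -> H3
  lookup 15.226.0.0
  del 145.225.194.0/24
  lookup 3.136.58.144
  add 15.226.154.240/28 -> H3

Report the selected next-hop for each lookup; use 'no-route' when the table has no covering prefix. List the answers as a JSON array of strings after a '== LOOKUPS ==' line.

Trace:
  add 0.0.0.0/1 -> H3 at depth 1
  add 15.226.154.248/30 -> H2 at depth 30
  add 145.225.194.0/24 -> H0 at depth 24
  add 15.226.0.0/15 -> H2 at depth 15
  add 15.226.144.0/20 -> H3 at depth 20
  Q 15.226.0.0: descend 0000111111100010 ; hops seen [H3,H2] ; pick H2
  - 145.225.194.0/24 clear@24
  Q 3.136.58.144: descend 0000 ; hops seen [H3] ; pick H3
  add 15.226.154.240/28 -> H3 at depth 28

== LOOKUPS ==
["H2","H3"]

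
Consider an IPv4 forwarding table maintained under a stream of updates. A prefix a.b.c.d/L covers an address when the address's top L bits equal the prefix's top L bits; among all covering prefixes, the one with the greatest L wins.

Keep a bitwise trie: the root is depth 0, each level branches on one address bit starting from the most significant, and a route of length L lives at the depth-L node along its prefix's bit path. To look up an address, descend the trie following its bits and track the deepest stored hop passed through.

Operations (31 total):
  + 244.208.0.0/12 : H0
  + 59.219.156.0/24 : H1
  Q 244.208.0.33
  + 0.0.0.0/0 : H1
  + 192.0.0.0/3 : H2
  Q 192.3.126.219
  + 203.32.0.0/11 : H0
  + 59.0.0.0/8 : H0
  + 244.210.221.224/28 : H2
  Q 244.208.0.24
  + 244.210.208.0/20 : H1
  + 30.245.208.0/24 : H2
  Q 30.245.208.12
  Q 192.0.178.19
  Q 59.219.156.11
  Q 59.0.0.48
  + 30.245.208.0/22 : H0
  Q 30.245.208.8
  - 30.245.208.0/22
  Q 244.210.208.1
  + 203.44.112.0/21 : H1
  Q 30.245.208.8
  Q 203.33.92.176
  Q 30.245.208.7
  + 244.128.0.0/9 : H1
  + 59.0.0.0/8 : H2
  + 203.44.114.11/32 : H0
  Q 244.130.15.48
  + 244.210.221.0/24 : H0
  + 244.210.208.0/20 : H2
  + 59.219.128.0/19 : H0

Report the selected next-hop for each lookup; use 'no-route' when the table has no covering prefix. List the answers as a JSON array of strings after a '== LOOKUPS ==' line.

Trace:
  + 244.208.0.0/12 (H0) depth=12
  + 59.219.156.0/24 (H1) depth=24
  Q 244.208.0.33: descend 111101001101 ; hops seen [H0] ; pick H0
  + 0.0.0.0/0 (H1) depth=0
  + 192.0.0.0/3 (H2) depth=3
  Q 192.3.126.219: descend 110 ; hops seen [H1,H2] ; pick H2
  + 203.32.0.0/11 (H0) depth=11
  + 59.0.0.0/8 (H0) depth=8
  + 244.210.221.224/28 (H2) depth=28
  Q 244.208.0.24: descend 11110100110100 ; hops seen [H1,H0] ; pick H0
  + 244.210.208.0/20 (H1) depth=20
  + 30.245.208.0/24 (H2) depth=24
  Q 30.245.208.12: descend 000111101111010111010000 ; hops seen [H1,H2] ; pick H2
  Q 192.0.178.19: descend 1100 ; hops seen [H1,H2] ; pick H2
  Q 59.219.156.11: descend 001110111101101110011100 ; hops seen [H1,H0,H1] ; pick H1
  Q 59.0.0.48: descend 00111011 ; hops seen [H1,H0] ; pick H0
  + 30.245.208.0/22 (H0) depth=22
  Q 30.245.208.8: descend 000111101111010111010000 ; hops seen [H1,H0,H2] ; pick H2
  del 30.245.208.0/22 (clear depth 22)
  Q 244.210.208.1: descend 11110100110100101101 ; hops seen [H1,H0,H1] ; pick H1
  + 203.44.112.0/21 (H1) depth=21
  Q 30.245.208.8: descend 000111101111010111010000 ; hops seen [H1,H2] ; pick H2
  Q 203.33.92.176: descend 110010110010 ; hops seen [H1,H2,H0] ; pick H0
  Q 30.245.208.7: descend 000111101111010111010000 ; hops seen [H1,H2] ; pick H2
  + 244.128.0.0/9 (H1) depth=9
  + 59.0.0.0/8 (H2) depth=8
  + 203.44.114.11/32 (H0) depth=32
  Q 244.130.15.48: descend 111101001 ; hops seen [H1,H1] ; pick H1
  + 244.210.221.0/24 (H0) depth=24
  + 244.210.208.0/20 (H2) depth=20
  + 59.219.128.0/19 (H0) depth=19

== LOOKUPS ==
["H0","H2","H0","H2","H2","H1","H0","H2","H1","H2","H0","H2","H1"]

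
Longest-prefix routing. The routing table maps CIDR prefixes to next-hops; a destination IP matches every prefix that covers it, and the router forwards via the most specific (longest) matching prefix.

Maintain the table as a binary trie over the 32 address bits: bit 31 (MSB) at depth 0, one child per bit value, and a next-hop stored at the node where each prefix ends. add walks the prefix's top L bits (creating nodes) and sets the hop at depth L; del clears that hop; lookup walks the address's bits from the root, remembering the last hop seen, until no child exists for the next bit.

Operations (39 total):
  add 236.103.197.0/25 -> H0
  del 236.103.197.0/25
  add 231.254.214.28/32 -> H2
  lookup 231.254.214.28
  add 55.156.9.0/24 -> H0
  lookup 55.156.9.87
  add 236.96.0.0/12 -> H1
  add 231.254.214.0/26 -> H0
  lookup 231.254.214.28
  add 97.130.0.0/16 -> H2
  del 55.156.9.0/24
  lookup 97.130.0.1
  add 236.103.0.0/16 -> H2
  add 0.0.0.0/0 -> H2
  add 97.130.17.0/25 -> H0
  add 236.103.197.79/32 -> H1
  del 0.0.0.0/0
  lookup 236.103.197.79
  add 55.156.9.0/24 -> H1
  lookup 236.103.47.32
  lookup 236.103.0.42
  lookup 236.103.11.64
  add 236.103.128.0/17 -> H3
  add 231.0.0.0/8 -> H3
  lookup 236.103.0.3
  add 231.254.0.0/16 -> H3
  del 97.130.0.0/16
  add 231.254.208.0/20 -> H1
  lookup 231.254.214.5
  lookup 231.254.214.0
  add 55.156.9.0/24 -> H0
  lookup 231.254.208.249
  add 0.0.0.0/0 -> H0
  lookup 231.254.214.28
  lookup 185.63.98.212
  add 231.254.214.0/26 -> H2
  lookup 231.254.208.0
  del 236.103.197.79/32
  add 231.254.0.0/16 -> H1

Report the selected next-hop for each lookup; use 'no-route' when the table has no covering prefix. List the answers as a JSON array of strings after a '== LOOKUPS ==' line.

Process each operation:
  + 236.103.197.0/25 (H0) depth=25
  del 236.103.197.0/25 (clear depth 25)
  + 231.254.214.28/32 (H2) depth=32
  lookup 231.254.214.28: bits 11100111111111101101011000011100 walk d0:-→d1:-→d2:-→d3:-→d4:-→d5:-→d6:-→d7:-→d8:-→d9:-→d10:-→d11:-→d12:-→d13:-→d14:-→d15:-→d16:-→d17:-→d18:-→d19:-→d20:-→d21:-→d22:-→d23:-→d24:-→d25:-→d26:-→d27:-→d28:-→d29:-→d30:-→d31:-→d32:H2 -> H2
  + 55.156.9.0/24 (H0) depth=24
  lookup 55.156.9.87: bits 001101111001110000001001 walk d0:-→d1:-→d2:-→d3:-→d4:-→d5:-→d6:-→d7:-→d8:-→d9:-→d10:-→d11:-→d12:-→d13:-→d14:-→d15:-→d16:-→d17:-→d18:-→d19:-→d20:-→d21:-→d22:-→d23:-→d24:H0 -> H0
  + 236.96.0.0/12 (H1) depth=12
  + 231.254.214.0/26 (H0) depth=26
  lookup 231.254.214.28: bits 11100111111111101101011000011100 walk d0:-→d1:-→d2:-→d3:-→d4:-→d5:-→d6:-→d7:-→d8:-→d9:-→d10:-→d11:-→d12:-→d13:-→d14:-→d15:-→d16:-→d17:-→d18:-→d19:-→d20:-→d21:-→d22:-→d23:-→d24:-→d25:-→d26:H0→d27:-→d28:-→d29:-→d30:-→d31:-→d32:H2 -> H2
  + 97.130.0.0/16 (H2) depth=16
  del 55.156.9.0/24 (clear depth 24)
  lookup 97.130.0.1: bits 0110000110000010 walk d0:-→d1:-→d2:-→d3:-→d4:-→d5:-→d6:-→d7:-→d8:-→d9:-→d10:-→d11:-→d12:-→d13:-→d14:-→d15:-→d16:H2 -> H2
  + 236.103.0.0/16 (H2) depth=16
  + 0.0.0.0/0 (H2) depth=0
  + 97.130.17.0/25 (H0) depth=25
  + 236.103.197.79/32 (H1) depth=32
  del 0.0.0.0/0 (clear depth 0)
  lookup 236.103.197.79: bits 11101100011001111100010101001111 walk d0:-→d1:-→d2:-→d3:-→d4:-→d5:-→d6:-→d7:-→d8:-→d9:-→d10:-→d11:-→d12:H1→d13:-→d14:-→d15:-→d16:H2→d17:-→d18:-→d19:-→d20:-→d21:-→d22:-→d23:-→d24:-→d25:-→d26:-→d27:-→d28:-→d29:-→d30:-→d31:-→d32:H1 -> H1
  + 55.156.9.0/24 (H1) depth=24
  lookup 236.103.47.32: bits 1110110001100111 walk d0:-→d1:-→d2:-→d3:-→d4:-→d5:-→d6:-→d7:-→d8:-→d9:-→d10:-→d11:-→d12:H1→d13:-→d14:-→d15:-→d16:H2 -> H2
  lookup 236.103.0.42: bits 1110110001100111 walk d0:-→d1:-→d2:-→d3:-→d4:-→d5:-→d6:-→d7:-→d8:-→d9:-→d10:-→d11:-→d12:H1→d13:-→d14:-→d15:-→d16:H2 -> H2
  lookup 236.103.11.64: bits 1110110001100111 walk d0:-→d1:-→d2:-→d3:-→d4:-→d5:-→d6:-→d7:-→d8:-→d9:-→d10:-→d11:-→d12:H1→d13:-→d14:-→d15:-→d16:H2 -> H2
  + 236.103.128.0/17 (H3) depth=17
  + 231.0.0.0/8 (H3) depth=8
  lookup 236.103.0.3: bits 1110110001100111 walk d0:-→d1:-→d2:-→d3:-→d4:-→d5:-→d6:-→d7:-→d8:-→d9:-→d10:-→d11:-→d12:H1→d13:-→d14:-→d15:-→d16:H2 -> H2
  + 231.254.0.0/16 (H3) depth=16
  del 97.130.0.0/16 (clear depth 16)
  + 231.254.208.0/20 (H1) depth=20
  lookup 231.254.214.5: bits 111001111111111011010110000 walk d0:-→d1:-→d2:-→d3:-→d4:-→d5:-→d6:-→d7:-→d8:H3→d9:-→d10:-→d11:-→d12:-→d13:-→d14:-→d15:-→d16:H3→d17:-→d18:-→d19:-→d20:H1→d21:-→d22:-→d23:-→d24:-→d25:-→d26:H0→d27:- -> H0
  lookup 231.254.214.0: bits 111001111111111011010110000 walk d0:-→d1:-→d2:-→d3:-→d4:-→d5:-→d6:-→d7:-→d8:H3→d9:-→d10:-→d11:-→d12:-→d13:-→d14:-→d15:-→d16:H3→d17:-→d18:-→d19:-→d20:H1→d21:-→d22:-→d23:-→d24:-→d25:-→d26:H0→d27:- -> H0
  + 55.156.9.0/24 (H0) depth=24
  lookup 231.254.208.249: bits 111001111111111011010 walk d0:-→d1:-→d2:-→d3:-→d4:-→d5:-→d6:-→d7:-→d8:H3→d9:-→d10:-→d11:-→d12:-→d13:-→d14:-→d15:-→d16:H3→d17:-→d18:-→d19:-→d20:H1→d21:- -> H1
  + 0.0.0.0/0 (H0) depth=0
  lookup 231.254.214.28: bits 11100111111111101101011000011100 walk d0:H0→d1:-→d2:-→d3:-→d4:-→d5:-→d6:-→d7:-→d8:H3→d9:-→d10:-→d11:-→d12:-→d13:-→d14:-→d15:-→d16:H3→d17:-→d18:-→d19:-→d20:H1→d21:-→d22:-→d23:-→d24:-→d25:-→d26:H0→d27:-→d28:-→d29:-→d30:-→d31:-→d32:H2 -> H2
  lookup 185.63.98.212: bits 1 walk d0:H0→d1:- -> H0
  + 231.254.214.0/26 (H2) depth=26
  lookup 231.254.208.0: bits 111001111111111011010 walk d0:H0→d1:-→d2:-→d3:-→d4:-→d5:-→d6:-→d7:-→d8:H3→d9:-→d10:-→d11:-→d12:-→d13:-→d14:-→d15:-→d16:H3→d17:-→d18:-→d19:-→d20:H1→d21:- -> H1
  del 236.103.197.79/32 (clear depth 32)
  + 231.254.0.0/16 (H1) depth=16

== LOOKUPS ==
["H2","H0","H2","H2","H1","H2","H2","H2","H2","H0","H0","H1","H2","H0","H1"]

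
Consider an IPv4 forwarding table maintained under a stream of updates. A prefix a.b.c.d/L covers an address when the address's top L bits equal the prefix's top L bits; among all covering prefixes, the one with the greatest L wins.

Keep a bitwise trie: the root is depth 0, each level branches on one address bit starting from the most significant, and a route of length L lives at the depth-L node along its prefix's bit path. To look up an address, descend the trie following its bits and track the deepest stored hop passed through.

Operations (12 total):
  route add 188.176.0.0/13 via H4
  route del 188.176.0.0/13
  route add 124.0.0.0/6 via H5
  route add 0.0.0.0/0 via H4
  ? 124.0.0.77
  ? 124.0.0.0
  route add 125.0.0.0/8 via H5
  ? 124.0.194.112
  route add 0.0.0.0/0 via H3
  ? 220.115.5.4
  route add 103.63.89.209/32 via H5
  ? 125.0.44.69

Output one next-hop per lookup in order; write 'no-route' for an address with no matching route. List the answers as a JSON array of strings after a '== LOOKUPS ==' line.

Apply in order:
  + 188.176.0.0/13 (H4) depth=13
  - 188.176.0.0/13 clear@13
  + 124.0.0.0/6 (H5) depth=6
  + 0.0.0.0/0 (H4) depth=0
  lookup 124.0.0.77: bits 011111 walk d0:H4→d1:-→d2:-→d3:-→d4:-→d5:-→d6:H5 -> H5
  lookup 124.0.0.0: bits 011111 walk d0:H4→d1:-→d2:-→d3:-→d4:-→d5:-→d6:H5 -> H5
  + 125.0.0.0/8 (H5) depth=8
  lookup 124.0.194.112: bits 0111110 walk d0:H4→d1:-→d2:-→d3:-→d4:-→d5:-→d6:H5→d7:- -> H5
  + 0.0.0.0/0 (H3) depth=0
  lookup 220.115.5.4: bits 1 walk d0:H3→d1:- -> H3
  + 103.63.89.209/32 (H5) depth=32
  lookup 125.0.44.69: bits 01111101 walk d0:H3→d1:-→d2:-→d3:-→d4:-→d5:-→d6:H5→d7:-→d8:H5 -> H5

== LOOKUPS ==
["H5","H5","H5","H3","H5"]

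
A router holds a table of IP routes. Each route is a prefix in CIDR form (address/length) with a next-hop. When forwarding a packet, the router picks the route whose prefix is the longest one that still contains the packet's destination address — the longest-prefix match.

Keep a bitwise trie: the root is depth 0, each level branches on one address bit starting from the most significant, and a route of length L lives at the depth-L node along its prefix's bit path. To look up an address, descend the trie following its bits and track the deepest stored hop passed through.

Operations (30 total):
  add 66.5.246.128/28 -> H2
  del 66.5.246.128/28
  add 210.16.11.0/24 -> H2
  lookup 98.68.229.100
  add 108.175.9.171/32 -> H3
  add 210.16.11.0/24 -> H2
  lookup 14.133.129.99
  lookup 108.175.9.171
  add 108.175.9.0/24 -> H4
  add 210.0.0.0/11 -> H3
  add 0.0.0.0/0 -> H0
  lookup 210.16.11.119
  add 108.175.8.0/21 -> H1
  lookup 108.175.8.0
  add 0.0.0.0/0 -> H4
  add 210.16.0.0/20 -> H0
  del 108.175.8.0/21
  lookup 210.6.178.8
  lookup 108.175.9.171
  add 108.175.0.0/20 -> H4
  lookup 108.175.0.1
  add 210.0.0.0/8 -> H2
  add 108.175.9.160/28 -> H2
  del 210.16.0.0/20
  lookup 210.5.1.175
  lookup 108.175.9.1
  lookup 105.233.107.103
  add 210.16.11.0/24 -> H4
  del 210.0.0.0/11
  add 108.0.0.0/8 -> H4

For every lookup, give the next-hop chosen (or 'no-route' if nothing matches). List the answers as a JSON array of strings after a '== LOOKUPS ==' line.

Process each operation:
  + 66.5.246.128/28 (H2) depth=28
  del 66.5.246.128/28 (clear depth 28)
  + 210.16.11.0/24 (H2) depth=24
  ? 98.68.229.100  path d0:-→d1:-→d2:-  best=no-route
  + 108.175.9.171/32 (H3) depth=32
  + 210.16.11.0/24 (H2) depth=24
  ? 14.133.129.99  path d0:-→d1:-  best=no-route
  ? 108.175.9.171  path d0:-→d1:-→d2:-→d3:-→d4:-→d5:-→d6:-→d7:-→d8:-→d9:-→d10:-→d11:-→d12:-→d13:-→d14:-→d15:-→d16:-→d17:-→d18:-→d19:-→d20:-→d21:-→d22:-→d23:-→d24:-→d25:-→d26:-→d27:-→d28:-→d29:-→d30:-→d31:-→d32:H3  best=H3
  + 108.175.9.0/24 (H4) depth=24
  + 210.0.0.0/11 (H3) depth=11
  + 0.0.0.0/0 (H0) depth=0
  ? 210.16.11.119  path d0:H0→d1:-→d2:-→d3:-→d4:-→d5:-→d6:-→d7:-→d8:-→d9:-→d10:-→d11:H3→d12:-→d13:-→d14:-→d15:-→d16:-→d17:-→d18:-→d19:-→d20:-→d21:-→d22:-→d23:-→d24:H2  best=H2
  + 108.175.8.0/21 (H1) depth=21
  ? 108.175.8.0  path d0:H0→d1:-→d2:-→d3:-→d4:-→d5:-→d6:-→d7:-→d8:-→d9:-→d10:-→d11:-→d12:-→d13:-→d14:-→d15:-→d16:-→d17:-→d18:-→d19:-→d20:-→d21:H1→d22:-→d23:-  best=H1
  + 0.0.0.0/0 (H4) depth=0
  + 210.16.0.0/20 (H0) depth=20
  del 108.175.8.0/21 (clear depth 21)
  ? 210.6.178.8  path d0:H4→d1:-→d2:-→d3:-→d4:-→d5:-→d6:-→d7:-→d8:-→d9:-→d10:-→d11:H3  best=H3
  ? 108.175.9.171  path d0:H4→d1:-→d2:-→d3:-→d4:-→d5:-→d6:-→d7:-→d8:-→d9:-→d10:-→d11:-→d12:-→d13:-→d14:-→d15:-→d16:-→d17:-→d18:-→d19:-→d20:-→d21:-→d22:-→d23:-→d24:H4→d25:-→d26:-→d27:-→d28:-→d29:-→d30:-→d31:-→d32:H3  best=H3
  + 108.175.0.0/20 (H4) depth=20
  ? 108.175.0.1  path d0:H4→d1:-→d2:-→d3:-→d4:-→d5:-→d6:-→d7:-→d8:-→d9:-→d10:-→d11:-→d12:-→d13:-→d14:-→d15:-→d16:-→d17:-→d18:-→d19:-→d20:H4  best=H4
  + 210.0.0.0/8 (H2) depth=8
  + 108.175.9.160/28 (H2) depth=28
  del 210.16.0.0/20 (clear depth 20)
  ? 210.5.1.175  path d0:H4→d1:-→d2:-→d3:-→d4:-→d5:-→d6:-→d7:-→d8:H2→d9:-→d10:-→d11:H3  best=H3
  ? 108.175.9.1  path d0:H4→d1:-→d2:-→d3:-→d4:-→d5:-→d6:-→d7:-→d8:-→d9:-→d10:-→d11:-→d12:-→d13:-→d14:-→d15:-→d16:-→d17:-→d18:-→d19:-→d20:H4→d21:-→d22:-→d23:-→d24:H4  best=H4
  ? 105.233.107.103  path d0:H4→d1:-→d2:-→d3:-→d4:-→d5:-  best=H4
  + 210.16.11.0/24 (H4) depth=24
  del 210.0.0.0/11 (clear depth 11)
  + 108.0.0.0/8 (H4) depth=8

== LOOKUPS ==
["no-route","no-route","H3","H2","H1","H3","H3","H4","H3","H4","H4"]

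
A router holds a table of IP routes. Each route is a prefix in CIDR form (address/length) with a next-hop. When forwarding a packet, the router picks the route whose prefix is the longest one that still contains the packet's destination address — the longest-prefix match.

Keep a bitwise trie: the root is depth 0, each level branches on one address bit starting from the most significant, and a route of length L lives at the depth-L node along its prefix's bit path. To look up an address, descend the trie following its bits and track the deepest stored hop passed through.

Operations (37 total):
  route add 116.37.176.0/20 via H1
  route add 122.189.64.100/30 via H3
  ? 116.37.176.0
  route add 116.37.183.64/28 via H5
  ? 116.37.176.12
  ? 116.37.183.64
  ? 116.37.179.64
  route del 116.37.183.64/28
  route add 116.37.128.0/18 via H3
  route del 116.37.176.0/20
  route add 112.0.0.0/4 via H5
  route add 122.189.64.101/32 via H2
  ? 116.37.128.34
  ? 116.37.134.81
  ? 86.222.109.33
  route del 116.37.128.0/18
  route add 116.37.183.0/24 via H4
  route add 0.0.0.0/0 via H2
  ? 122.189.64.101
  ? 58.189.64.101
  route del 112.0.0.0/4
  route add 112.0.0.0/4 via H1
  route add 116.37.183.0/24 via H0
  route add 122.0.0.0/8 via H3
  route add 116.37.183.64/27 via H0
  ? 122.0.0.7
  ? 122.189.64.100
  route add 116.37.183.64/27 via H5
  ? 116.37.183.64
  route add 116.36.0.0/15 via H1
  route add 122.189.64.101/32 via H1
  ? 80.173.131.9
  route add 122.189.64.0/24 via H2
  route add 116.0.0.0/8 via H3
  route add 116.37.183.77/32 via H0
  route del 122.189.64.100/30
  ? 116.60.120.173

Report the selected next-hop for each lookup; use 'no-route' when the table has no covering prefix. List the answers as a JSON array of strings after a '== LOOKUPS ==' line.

Apply in order:
  add 116.37.176.0/20 -> H1 at depth 20
  add 122.189.64.100/30 -> H3 at depth 30
  lookup 116.37.176.0: bits 01110100001001011011 walk d0:-→d1:-→d2:-→d3:-→d4:-→d5:-→d6:-→d7:-→d8:-→d9:-→d10:-→d11:-→d12:-→d13:-→d14:-→d15:-→d16:-→d17:-→d18:-→d19:-→d20:H1 -> H1
  add 116.37.183.64/28 -> H5 at depth 28
  lookup 116.37.176.12: bits 011101000010010110110 walk d0:-→d1:-→d2:-→d3:-→d4:-→d5:-→d6:-→d7:-→d8:-→d9:-→d10:-→d11:-→d12:-→d13:-→d14:-→d15:-→d16:-→d17:-→d18:-→d19:-→d20:H1→d21:- -> H1
  lookup 116.37.183.64: bits 0111010000100101101101110100 walk d0:-→d1:-→d2:-→d3:-→d4:-→d5:-→d6:-→d7:-→d8:-→d9:-→d10:-→d11:-→d12:-→d13:-→d14:-→d15:-→d16:-→d17:-→d18:-→d19:-→d20:H1→d21:-→d22:-→d23:-→d24:-→d25:-→d26:-→d27:-→d28:H5 -> H5
  lookup 116.37.179.64: bits 011101000010010110110 walk d0:-→d1:-→d2:-→d3:-→d4:-→d5:-→d6:-→d7:-→d8:-→d9:-→d10:-→d11:-→d12:-→d13:-→d14:-→d15:-→d16:-→d17:-→d18:-→d19:-→d20:H1→d21:- -> H1
  del 116.37.183.64/28 (clear depth 28)
  add 116.37.128.0/18 -> H3 at depth 18
  del 116.37.176.0/20 (clear depth 20)
  add 112.0.0.0/4 -> H5 at depth 4
  add 122.189.64.101/32 -> H2 at depth 32
  lookup 116.37.128.34: bits 011101000010010110 walk d0:-→d1:-→d2:-→d3:-→d4:H5→d5:-→d6:-→d7:-→d8:-→d9:-→d10:-→d11:-→d12:-→d13:-→d14:-→d15:-→d16:-→d17:-→d18:H3 -> H3
  lookup 116.37.134.81: bits 011101000010010110 walk d0:-→d1:-→d2:-→d3:-→d4:H5→d5:-→d6:-→d7:-→d8:-→d9:-→d10:-→d11:-→d12:-→d13:-→d14:-→d15:-→d16:-→d17:-→d18:H3 -> H3
  lookup 86.222.109.33: bits 01 walk d0:-→d1:-→d2:- -> no-route
  del 116.37.128.0/18 (clear depth 18)
  add 116.37.183.0/24 -> H4 at depth 24
  add 0.0.0.0/0 -> H2 at depth 0
  lookup 122.189.64.101: bits 01111010101111010100000001100101 walk d0:H2→d1:-→d2:-→d3:-→d4:H5→d5:-→d6:-→d7:-→d8:-→d9:-→d10:-→d11:-→d12:-→d13:-→d14:-→d15:-→d16:-→d17:-→d18:-→d19:-→d20:-→d21:-→d22:-→d23:-→d24:-→d25:-→d26:-→d27:-→d28:-→d29:-→d30:H3→d31:-→d32:H2 -> H2
  lookup 58.189.64.101: bits 0 walk d0:H2→d1:- -> H2
  del 112.0.0.0/4 (clear depth 4)
  add 112.0.0.0/4 -> H1 at depth 4
  add 116.37.183.0/24 -> H0 at depth 24
  add 122.0.0.0/8 -> H3 at depth 8
  add 116.37.183.64/27 -> H0 at depth 27
  lookup 122.0.0.7: bits 01111010 walk d0:H2→d1:-→d2:-→d3:-→d4:H1→d5:-→d6:-→d7:-→d8:H3 -> H3
  lookup 122.189.64.100: bits 0111101010111101010000000110010 walk d0:H2→d1:-→d2:-→d3:-→d4:H1→d5:-→d6:-→d7:-→d8:H3→d9:-→d10:-→d11:-→d12:-→d13:-→d14:-→d15:-→d16:-→d17:-→d18:-→d19:-→d20:-→d21:-→d22:-→d23:-→d24:-→d25:-→d26:-→d27:-→d28:-→d29:-→d30:H3→d31:- -> H3
  add 116.37.183.64/27 -> H5 at depth 27
  lookup 116.37.183.64: bits 0111010000100101101101110100 walk d0:H2→d1:-→d2:-→d3:-→d4:H1→d5:-→d6:-→d7:-→d8:-→d9:-→d10:-→d11:-→d12:-→d13:-→d14:-→d15:-→d16:-→d17:-→d18:-→d19:-→d20:-→d21:-→d22:-→d23:-→d24:H0→d25:-→d26:-→d27:H5→d28:- -> H5
  add 116.36.0.0/15 -> H1 at depth 15
  add 122.189.64.101/32 -> H1 at depth 32
  lookup 80.173.131.9: bits 01 walk d0:H2→d1:-→d2:- -> H2
  add 122.189.64.0/24 -> H2 at depth 24
  add 116.0.0.0/8 -> H3 at depth 8
  add 116.37.183.77/32 -> H0 at depth 32
  del 122.189.64.100/30 (clear depth 30)
  lookup 116.60.120.173: bits 01110100001 walk d0:H2→d1:-→d2:-→d3:-→d4:H1→d5:-→d6:-→d7:-→d8:H3→d9:-→d10:-→d11:- -> H3

== LOOKUPS ==
["H1","H1","H5","H1","H3","H3","no-route","H2","H2","H3","H3","H5","H2","H3"]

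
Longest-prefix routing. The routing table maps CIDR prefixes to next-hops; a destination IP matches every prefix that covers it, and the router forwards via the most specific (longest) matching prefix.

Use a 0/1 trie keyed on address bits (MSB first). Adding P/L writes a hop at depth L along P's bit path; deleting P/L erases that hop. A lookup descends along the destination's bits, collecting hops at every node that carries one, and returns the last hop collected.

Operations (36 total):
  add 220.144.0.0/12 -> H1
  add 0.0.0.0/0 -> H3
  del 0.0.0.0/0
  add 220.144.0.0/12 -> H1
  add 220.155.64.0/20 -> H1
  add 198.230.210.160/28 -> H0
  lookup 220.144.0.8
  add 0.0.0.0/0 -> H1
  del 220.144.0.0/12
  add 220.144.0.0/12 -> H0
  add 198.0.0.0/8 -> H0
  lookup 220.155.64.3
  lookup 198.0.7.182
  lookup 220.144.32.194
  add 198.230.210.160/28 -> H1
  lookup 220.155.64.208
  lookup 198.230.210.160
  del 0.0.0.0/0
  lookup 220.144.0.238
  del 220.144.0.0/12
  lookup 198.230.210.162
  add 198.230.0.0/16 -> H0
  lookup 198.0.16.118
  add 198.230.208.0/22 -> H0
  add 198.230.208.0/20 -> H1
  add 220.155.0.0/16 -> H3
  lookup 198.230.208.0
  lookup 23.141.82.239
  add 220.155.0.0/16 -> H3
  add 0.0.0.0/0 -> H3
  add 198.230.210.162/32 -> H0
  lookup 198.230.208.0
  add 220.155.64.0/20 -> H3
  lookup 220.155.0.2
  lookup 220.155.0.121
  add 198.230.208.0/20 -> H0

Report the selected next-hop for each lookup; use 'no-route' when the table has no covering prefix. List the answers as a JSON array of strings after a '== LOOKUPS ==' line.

Process each operation:
  add 220.144.0.0/12 -> H1 at depth 12
  add 0.0.0.0/0 -> H3 at depth 0
  del 0.0.0.0/0 (clear depth 0)
  add 220.144.0.0/12 -> H1 at depth 12
  add 220.155.64.0/20 -> H1 at depth 20
  add 198.230.210.160/28 -> H0 at depth 28
  ? 220.144.0.8  path d0:-→d1:-→d2:-→d3:-→d4:-→d5:-→d6:-→d7:-→d8:-→d9:-→d10:-→d11:-→d12:H1  best=H1
  add 0.0.0.0/0 -> H1 at depth 0
  del 220.144.0.0/12 (clear depth 12)
  add 220.144.0.0/12 -> H0 at depth 12
  add 198.0.0.0/8 -> H0 at depth 8
  ? 220.155.64.3  path d0:H1→d1:-→d2:-→d3:-→d4:-→d5:-→d6:-→d7:-→d8:-→d9:-→d10:-→d11:-→d12:H0→d13:-→d14:-→d15:-→d16:-→d17:-→d18:-→d19:-→d20:H1  best=H1
  ? 198.0.7.182  path d0:H1→d1:-→d2:-→d3:-→d4:-→d5:-→d6:-→d7:-→d8:H0  best=H0
  ? 220.144.32.194  path d0:H1→d1:-→d2:-→d3:-→d4:-→d5:-→d6:-→d7:-→d8:-→d9:-→d10:-→d11:-→d12:H0  best=H0
  add 198.230.210.160/28 -> H1 at depth 28
  ? 220.155.64.208  path d0:H1→d1:-→d2:-→d3:-→d4:-→d5:-→d6:-→d7:-→d8:-→d9:-→d10:-→d11:-→d12:H0→d13:-→d14:-→d15:-→d16:-→d17:-→d18:-→d19:-→d20:H1  best=H1
  ? 198.230.210.160  path d0:H1→d1:-→d2:-→d3:-→d4:-→d5:-→d6:-→d7:-→d8:H0→d9:-→d10:-→d11:-→d12:-→d13:-→d14:-→d15:-→d16:-→d17:-→d18:-→d19:-→d20:-→d21:-→d22:-→d23:-→d24:-→d25:-→d26:-→d27:-→d28:H1  best=H1
  del 0.0.0.0/0 (clear depth 0)
  ? 220.144.0.238  path d0:-→d1:-→d2:-→d3:-→d4:-→d5:-→d6:-→d7:-→d8:-→d9:-→d10:-→d11:-→d12:H0  best=H0
  del 220.144.0.0/12 (clear depth 12)
  ? 198.230.210.162  path d0:-→d1:-→d2:-→d3:-→d4:-→d5:-→d6:-→d7:-→d8:H0→d9:-→d10:-→d11:-→d12:-→d13:-→d14:-→d15:-→d16:-→d17:-→d18:-→d19:-→d20:-→d21:-→d22:-→d23:-→d24:-→d25:-→d26:-→d27:-→d28:H1  best=H1
  add 198.230.0.0/16 -> H0 at depth 16
  ? 198.0.16.118  path d0:-→d1:-→d2:-→d3:-→d4:-→d5:-→d6:-→d7:-→d8:H0  best=H0
  add 198.230.208.0/22 -> H0 at depth 22
  add 198.230.208.0/20 -> H1 at depth 20
  add 220.155.0.0/16 -> H3 at depth 16
  ? 198.230.208.0  path d0:-→d1:-→d2:-→d3:-→d4:-→d5:-→d6:-→d7:-→d8:H0→d9:-→d10:-→d11:-→d12:-→d13:-→d14:-→d15:-→d16:H0→d17:-→d18:-→d19:-→d20:H1→d21:-→d22:H0  best=H0
  ? 23.141.82.239  path d0:-  best=no-route
  add 220.155.0.0/16 -> H3 at depth 16
  add 0.0.0.0/0 -> H3 at depth 0
  add 198.230.210.162/32 -> H0 at depth 32
  ? 198.230.208.0  path d0:H3→d1:-→d2:-→d3:-→d4:-→d5:-→d6:-→d7:-→d8:H0→d9:-→d10:-→d11:-→d12:-→d13:-→d14:-→d15:-→d16:H0→d17:-→d18:-→d19:-→d20:H1→d21:-→d22:H0  best=H0
  add 220.155.64.0/20 -> H3 at depth 20
  ? 220.155.0.2  path d0:H3→d1:-→d2:-→d3:-→d4:-→d5:-→d6:-→d7:-→d8:-→d9:-→d10:-→d11:-→d12:-→d13:-→d14:-→d15:-→d16:H3→d17:-  best=H3
  ? 220.155.0.121  path d0:H3→d1:-→d2:-→d3:-→d4:-→d5:-→d6:-→d7:-→d8:-→d9:-→d10:-→d11:-→d12:-→d13:-→d14:-→d15:-→d16:H3→d17:-  best=H3
  add 198.230.208.0/20 -> H0 at depth 20

== LOOKUPS ==
["H1","H1","H0","H0","H1","H1","H0","H1","H0","H0","no-route","H0","H3","H3"]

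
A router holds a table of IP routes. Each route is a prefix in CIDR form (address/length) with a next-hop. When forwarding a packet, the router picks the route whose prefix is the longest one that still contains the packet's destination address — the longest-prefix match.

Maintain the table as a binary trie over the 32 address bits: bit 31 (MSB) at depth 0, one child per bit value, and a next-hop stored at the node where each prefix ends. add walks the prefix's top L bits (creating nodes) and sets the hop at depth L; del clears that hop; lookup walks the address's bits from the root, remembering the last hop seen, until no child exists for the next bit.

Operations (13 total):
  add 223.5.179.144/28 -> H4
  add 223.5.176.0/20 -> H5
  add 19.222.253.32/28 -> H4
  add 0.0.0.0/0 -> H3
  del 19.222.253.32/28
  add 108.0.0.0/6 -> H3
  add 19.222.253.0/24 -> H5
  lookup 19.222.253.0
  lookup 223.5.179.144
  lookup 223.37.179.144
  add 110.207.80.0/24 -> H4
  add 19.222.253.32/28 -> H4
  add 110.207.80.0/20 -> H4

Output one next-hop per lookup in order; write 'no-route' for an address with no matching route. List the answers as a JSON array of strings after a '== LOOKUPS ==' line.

Trace:
  add 223.5.179.144/28 -> H4 at depth 28
  add 223.5.176.0/20 -> H5 at depth 20
  add 19.222.253.32/28 -> H4 at depth 28
  add 0.0.0.0/0 -> H3 at depth 0
  del 19.222.253.32/28 (clear depth 28)
  add 108.0.0.0/6 -> H3 at depth 6
  add 19.222.253.0/24 -> H5 at depth 24
  ? 19.222.253.0  path d0:H3→d1:-→d2:-→d3:-→d4:-→d5:-→d6:-→d7:-→d8:-→d9:-→d10:-→d11:-→d12:-→d13:-→d14:-→d15:-→d16:-→d17:-→d18:-→d19:-→d20:-→d21:-→d22:-→d23:-→d24:H5→d25:-→d26:-  best=H5
  ? 223.5.179.144  path d0:H3→d1:-→d2:-→d3:-→d4:-→d5:-→d6:-→d7:-→d8:-→d9:-→d10:-→d11:-→d12:-→d13:-→d14:-→d15:-→d16:-→d17:-→d18:-→d19:-→d20:H5→d21:-→d22:-→d23:-→d24:-→d25:-→d26:-→d27:-→d28:H4  best=H4
  ? 223.37.179.144  path d0:H3→d1:-→d2:-→d3:-→d4:-→d5:-→d6:-→d7:-→d8:-→d9:-→d10:-  best=H3
  add 110.207.80.0/24 -> H4 at depth 24
  add 19.222.253.32/28 -> H4 at depth 28
  add 110.207.80.0/20 -> H4 at depth 20

== LOOKUPS ==
["H5","H4","H3"]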